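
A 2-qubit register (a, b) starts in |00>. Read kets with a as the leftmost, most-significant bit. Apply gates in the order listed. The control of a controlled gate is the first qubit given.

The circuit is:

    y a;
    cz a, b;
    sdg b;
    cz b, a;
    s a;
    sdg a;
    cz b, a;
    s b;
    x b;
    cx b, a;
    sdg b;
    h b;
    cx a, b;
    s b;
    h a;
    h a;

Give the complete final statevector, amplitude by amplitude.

The resulting statevector has amplitude sqrt(2)/2 on |00>, -sqrt(2)*I/2 on |01>, 0 on |10>, 0 on |11>. Key observation: the block from step 3 through step 8 cancels to the identity and can be dropped.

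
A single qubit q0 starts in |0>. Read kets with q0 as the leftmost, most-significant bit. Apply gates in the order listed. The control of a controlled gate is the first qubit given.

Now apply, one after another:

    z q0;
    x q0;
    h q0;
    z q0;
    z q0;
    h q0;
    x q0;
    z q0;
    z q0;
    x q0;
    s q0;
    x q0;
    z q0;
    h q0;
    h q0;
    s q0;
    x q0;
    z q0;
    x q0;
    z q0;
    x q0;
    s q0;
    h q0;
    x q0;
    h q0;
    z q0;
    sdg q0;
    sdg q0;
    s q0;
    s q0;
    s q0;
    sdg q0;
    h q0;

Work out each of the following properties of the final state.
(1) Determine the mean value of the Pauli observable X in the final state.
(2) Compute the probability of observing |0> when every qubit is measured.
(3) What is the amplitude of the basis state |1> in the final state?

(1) In the final state, X has expectation -1. Key observation: gates 1-8 undo each other exactly, leaving only the rest of the circuit to track.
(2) Outcome |0> occurs with probability 1/2.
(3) |1> carries amplitude -sqrt(2)/2 in the final state.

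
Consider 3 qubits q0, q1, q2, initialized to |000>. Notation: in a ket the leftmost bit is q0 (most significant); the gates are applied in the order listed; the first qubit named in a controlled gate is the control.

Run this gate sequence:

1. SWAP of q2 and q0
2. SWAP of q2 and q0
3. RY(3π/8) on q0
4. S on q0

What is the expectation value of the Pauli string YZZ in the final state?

The observable YZZ averages to sqrt(sqrt(2) + 2)/2. Key observation: steps 1-2 multiply out to the identity, so the circuit reduces to the remaining gates.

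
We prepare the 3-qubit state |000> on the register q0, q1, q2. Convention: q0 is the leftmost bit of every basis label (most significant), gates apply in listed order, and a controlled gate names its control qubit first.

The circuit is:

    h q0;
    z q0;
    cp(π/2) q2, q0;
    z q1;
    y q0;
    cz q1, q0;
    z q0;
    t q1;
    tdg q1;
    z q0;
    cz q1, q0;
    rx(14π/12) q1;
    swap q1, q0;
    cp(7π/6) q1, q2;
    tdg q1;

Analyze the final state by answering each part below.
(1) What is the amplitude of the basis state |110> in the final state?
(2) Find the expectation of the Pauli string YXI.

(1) The final state's coefficient on |110> equals (-sqrt(3) - 1)*exp(3*I*pi/4)/4. Key observation: gates 6-11 undo each other exactly, leaving only the rest of the circuit to track.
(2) The expectation value of YXI is sqrt(2)/4.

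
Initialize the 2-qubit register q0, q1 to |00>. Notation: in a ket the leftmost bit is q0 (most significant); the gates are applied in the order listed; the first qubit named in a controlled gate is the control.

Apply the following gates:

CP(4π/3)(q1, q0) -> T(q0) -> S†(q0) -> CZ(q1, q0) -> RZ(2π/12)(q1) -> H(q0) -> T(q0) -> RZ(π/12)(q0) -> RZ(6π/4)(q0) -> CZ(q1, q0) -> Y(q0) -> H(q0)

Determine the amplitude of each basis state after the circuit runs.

The resulting statevector has amplitude -exp(5*I*pi/8)/2 + exp(11*I*pi/24)/2 on |00>, 0 on |01>, (1 + exp(-I*pi/6))*exp(5*I*pi/8)/2 on |10>, 0 on |11>.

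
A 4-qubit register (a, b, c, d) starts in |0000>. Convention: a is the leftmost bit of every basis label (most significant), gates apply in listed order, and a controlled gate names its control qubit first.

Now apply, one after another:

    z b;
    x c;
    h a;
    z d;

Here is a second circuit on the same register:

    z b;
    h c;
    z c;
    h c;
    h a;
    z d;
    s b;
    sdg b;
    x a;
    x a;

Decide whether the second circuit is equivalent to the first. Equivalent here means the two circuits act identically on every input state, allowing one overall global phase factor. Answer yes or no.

Yes — the two circuits implement the same unitary up to a global phase.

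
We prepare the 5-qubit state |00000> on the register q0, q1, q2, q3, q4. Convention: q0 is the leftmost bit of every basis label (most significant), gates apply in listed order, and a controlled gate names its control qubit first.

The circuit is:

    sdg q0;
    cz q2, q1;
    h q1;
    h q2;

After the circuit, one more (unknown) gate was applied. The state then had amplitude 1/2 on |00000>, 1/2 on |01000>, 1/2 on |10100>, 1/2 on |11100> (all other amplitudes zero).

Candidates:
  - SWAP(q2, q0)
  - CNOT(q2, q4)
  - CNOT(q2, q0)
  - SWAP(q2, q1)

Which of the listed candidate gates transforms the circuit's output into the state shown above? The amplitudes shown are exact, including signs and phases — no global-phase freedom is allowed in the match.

The unique candidate consistent with the amplitudes is CNOT(q2, q0).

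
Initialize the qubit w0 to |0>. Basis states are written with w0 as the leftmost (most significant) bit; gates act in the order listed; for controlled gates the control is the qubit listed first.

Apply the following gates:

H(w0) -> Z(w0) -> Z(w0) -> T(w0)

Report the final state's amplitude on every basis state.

The final amplitudes are sqrt(2)/2 on |0>, sqrt(2)*exp(I*pi/4)/2 on |1>.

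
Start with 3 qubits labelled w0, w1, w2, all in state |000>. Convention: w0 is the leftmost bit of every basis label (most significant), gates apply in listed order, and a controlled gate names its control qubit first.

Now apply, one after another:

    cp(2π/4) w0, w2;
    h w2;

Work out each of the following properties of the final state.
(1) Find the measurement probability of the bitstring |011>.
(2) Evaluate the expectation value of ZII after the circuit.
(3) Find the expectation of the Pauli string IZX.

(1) A full measurement returns |011> with probability 0.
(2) The expectation value of ZII is 1.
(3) In the final state, IZX has expectation 1.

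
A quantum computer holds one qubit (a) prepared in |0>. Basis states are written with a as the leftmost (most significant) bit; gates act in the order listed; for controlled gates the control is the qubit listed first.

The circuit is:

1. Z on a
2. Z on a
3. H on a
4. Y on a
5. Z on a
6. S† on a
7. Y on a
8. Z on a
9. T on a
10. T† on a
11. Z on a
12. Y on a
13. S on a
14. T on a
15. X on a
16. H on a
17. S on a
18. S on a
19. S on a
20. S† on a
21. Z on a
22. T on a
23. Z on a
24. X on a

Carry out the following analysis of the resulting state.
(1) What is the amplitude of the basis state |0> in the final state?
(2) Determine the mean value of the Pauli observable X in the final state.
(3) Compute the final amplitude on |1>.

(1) The final state's coefficient on |0> equals -1/2 - exp(3*I*pi/4)/2. Key observation: the block from step 6 through step 13 cancels to the identity and can be dropped.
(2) In the final state, X has expectation 1/2.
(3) The amplitude on |1> is -I/2 - exp(3*I*pi/4)/2.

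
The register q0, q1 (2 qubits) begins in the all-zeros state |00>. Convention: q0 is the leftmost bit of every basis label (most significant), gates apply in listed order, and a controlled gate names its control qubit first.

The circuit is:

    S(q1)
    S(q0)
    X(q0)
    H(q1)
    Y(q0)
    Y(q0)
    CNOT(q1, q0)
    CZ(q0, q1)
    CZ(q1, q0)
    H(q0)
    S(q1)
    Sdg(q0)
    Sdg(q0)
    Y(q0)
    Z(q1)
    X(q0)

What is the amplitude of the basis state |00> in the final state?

|00> carries amplitude I/2 in the final state.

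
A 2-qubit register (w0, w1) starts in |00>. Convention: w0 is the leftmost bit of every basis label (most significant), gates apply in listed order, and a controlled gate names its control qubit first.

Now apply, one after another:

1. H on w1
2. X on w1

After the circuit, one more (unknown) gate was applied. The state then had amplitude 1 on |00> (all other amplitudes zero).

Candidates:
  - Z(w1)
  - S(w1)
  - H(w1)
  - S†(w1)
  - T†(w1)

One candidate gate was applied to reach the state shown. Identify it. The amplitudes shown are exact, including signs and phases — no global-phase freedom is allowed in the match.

It was H(w1) that produced the state shown.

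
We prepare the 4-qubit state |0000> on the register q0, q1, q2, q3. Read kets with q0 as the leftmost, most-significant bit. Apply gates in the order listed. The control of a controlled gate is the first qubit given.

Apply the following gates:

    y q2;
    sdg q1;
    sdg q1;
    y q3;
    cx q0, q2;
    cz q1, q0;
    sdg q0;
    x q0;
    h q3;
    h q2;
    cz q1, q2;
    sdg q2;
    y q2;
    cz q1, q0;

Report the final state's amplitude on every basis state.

After the circuit, the state carries amplitude -1/2 on |1000>, 1/2 on |1001>, -I/2 on |1010>, I/2 on |1011>, and 0 on every other basis state.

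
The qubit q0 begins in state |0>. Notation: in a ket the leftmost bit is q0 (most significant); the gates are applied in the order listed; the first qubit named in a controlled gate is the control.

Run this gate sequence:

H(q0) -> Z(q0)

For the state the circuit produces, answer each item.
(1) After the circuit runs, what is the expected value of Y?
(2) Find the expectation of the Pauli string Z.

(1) In the final state, Y has expectation 0.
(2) In the final state, Z has expectation 0.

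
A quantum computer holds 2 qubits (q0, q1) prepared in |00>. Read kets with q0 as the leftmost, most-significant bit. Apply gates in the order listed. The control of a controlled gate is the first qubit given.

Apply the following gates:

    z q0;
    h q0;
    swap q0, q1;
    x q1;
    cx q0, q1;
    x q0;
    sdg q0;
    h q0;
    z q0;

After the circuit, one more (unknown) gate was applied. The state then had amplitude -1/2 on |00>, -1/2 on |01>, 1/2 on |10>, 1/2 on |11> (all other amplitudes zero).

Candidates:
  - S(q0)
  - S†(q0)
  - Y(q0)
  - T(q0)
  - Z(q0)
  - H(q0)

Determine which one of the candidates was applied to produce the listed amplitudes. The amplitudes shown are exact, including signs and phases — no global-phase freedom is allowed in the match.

The unique candidate consistent with the amplitudes is Y(q0).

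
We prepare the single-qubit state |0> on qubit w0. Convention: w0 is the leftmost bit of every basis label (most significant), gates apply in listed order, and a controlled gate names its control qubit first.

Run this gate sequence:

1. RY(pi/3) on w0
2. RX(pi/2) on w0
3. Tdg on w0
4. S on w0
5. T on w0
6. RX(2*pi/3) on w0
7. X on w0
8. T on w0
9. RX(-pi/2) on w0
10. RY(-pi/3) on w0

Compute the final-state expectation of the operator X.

In the final state, X has expectation sqrt(6)/16 + 5*sqrt(2)/16.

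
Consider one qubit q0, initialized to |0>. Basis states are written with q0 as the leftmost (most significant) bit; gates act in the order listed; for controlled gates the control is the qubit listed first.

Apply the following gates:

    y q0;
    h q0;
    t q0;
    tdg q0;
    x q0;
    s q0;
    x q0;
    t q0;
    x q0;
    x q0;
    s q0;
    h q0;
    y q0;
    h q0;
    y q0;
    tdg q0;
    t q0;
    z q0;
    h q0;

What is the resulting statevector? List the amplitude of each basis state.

The resulting statevector has amplitude 1/2 + exp(I*pi/4)/2 on |0>, 1/2 - exp(I*pi/4)/2 on |1>.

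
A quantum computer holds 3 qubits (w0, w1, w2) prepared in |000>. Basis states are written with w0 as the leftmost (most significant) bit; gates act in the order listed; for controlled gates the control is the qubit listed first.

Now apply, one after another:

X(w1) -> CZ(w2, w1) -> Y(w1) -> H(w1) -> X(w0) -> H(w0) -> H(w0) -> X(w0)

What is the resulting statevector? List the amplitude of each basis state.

The resulting statevector has amplitude -sqrt(2)*I/2 on |000>, -sqrt(2)*I/2 on |010>, and 0 on every other basis state. Key observation: the block from step 5 through step 8 cancels to the identity and can be dropped.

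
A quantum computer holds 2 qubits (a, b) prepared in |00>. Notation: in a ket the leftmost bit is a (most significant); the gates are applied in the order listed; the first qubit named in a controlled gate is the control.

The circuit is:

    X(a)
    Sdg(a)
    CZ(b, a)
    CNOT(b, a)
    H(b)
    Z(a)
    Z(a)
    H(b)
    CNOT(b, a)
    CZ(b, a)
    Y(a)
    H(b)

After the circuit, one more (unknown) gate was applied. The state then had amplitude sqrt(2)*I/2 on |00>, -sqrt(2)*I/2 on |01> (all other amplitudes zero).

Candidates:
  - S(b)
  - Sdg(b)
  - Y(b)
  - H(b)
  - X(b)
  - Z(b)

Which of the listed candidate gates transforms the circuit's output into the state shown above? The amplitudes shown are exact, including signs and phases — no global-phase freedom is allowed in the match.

It was Y(b) that produced the state shown.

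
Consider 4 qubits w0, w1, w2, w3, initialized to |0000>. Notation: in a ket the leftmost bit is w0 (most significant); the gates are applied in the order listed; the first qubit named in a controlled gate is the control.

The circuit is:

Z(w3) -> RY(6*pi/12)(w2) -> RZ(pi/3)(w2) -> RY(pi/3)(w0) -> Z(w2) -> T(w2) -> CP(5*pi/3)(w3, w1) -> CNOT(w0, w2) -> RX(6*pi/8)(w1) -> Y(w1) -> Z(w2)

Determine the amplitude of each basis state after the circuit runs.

The final amplitudes are sqrt(6*sqrt(2) + 12)*exp(5*I*pi/6)/8 on |0000>, 0 on |0001>, -sqrt(6*sqrt(2) + 12)*exp(5*I*pi/12)/8 on |0010>, 0 on |0011>, sqrt(12 - 6*sqrt(2))*exp(I*pi/3)/8 on |0100>, 0 on |0101>, sqrt(12 - 6*sqrt(2))*exp(11*I*pi/12)/8 on |0110>, 0 on |0111>, sqrt(2*sqrt(2) + 4)*exp(5*I*pi/12)/8 on |1000>, 0 on |1001>, -sqrt(2*sqrt(2) + 4)*exp(5*I*pi/6)/8 on |1010>, 0 on |1011>, -sqrt(4 - 2*sqrt(2))*exp(11*I*pi/12)/8 on |1100>, 0 on |1101>, -sqrt(4 - 2*sqrt(2))*exp(I*pi/3)/8 on |1110>, 0 on |1111>.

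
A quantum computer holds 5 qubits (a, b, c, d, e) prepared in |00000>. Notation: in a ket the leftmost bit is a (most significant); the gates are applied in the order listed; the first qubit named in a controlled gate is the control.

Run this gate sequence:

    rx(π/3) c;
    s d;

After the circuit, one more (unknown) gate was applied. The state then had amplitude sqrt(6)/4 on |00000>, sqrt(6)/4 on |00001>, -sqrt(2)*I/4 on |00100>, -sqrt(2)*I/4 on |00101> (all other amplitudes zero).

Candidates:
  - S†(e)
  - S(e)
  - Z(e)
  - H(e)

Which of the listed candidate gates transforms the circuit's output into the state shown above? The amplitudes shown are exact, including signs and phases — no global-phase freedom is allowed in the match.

The applied gate was H(e).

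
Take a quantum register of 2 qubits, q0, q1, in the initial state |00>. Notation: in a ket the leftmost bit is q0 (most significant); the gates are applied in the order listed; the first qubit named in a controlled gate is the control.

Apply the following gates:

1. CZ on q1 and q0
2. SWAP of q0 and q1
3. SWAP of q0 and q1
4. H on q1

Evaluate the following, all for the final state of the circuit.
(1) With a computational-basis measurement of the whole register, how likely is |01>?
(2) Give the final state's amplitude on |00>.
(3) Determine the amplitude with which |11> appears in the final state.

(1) A full measurement returns |01> with probability 1/2. Key observation: the block from step 2 through step 3 cancels to the identity and can be dropped.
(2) The amplitude on |00> is sqrt(2)/2.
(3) |11> carries amplitude 0 in the final state.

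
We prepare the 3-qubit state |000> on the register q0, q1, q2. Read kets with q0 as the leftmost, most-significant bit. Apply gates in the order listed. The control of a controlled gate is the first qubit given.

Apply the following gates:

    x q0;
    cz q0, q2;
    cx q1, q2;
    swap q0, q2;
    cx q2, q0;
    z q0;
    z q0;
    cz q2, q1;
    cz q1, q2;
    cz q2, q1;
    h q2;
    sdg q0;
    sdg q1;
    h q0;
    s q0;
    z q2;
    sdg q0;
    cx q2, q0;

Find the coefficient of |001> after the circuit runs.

The amplitude on |001> is I/2.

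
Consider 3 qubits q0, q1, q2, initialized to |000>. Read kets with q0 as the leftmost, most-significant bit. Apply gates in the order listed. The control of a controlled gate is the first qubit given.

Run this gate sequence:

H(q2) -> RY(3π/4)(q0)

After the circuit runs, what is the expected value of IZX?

The expectation value of IZX is 1.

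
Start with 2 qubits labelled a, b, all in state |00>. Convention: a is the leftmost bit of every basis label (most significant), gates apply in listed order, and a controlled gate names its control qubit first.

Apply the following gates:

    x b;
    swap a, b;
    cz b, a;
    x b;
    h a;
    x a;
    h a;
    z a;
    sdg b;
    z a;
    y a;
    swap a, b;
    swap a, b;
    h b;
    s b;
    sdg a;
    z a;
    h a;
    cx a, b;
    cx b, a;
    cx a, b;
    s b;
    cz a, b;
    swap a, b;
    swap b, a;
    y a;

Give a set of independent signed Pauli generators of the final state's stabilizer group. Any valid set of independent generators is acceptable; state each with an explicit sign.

The stabilizer group can be generated by -YZ, -ZY, among other valid generating sets.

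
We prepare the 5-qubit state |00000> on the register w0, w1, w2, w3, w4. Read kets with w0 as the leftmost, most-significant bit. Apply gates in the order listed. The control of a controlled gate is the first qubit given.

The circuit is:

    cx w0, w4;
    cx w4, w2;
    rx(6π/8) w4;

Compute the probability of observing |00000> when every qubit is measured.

Outcome |00000> occurs with probability 1/2 - sqrt(2)/4.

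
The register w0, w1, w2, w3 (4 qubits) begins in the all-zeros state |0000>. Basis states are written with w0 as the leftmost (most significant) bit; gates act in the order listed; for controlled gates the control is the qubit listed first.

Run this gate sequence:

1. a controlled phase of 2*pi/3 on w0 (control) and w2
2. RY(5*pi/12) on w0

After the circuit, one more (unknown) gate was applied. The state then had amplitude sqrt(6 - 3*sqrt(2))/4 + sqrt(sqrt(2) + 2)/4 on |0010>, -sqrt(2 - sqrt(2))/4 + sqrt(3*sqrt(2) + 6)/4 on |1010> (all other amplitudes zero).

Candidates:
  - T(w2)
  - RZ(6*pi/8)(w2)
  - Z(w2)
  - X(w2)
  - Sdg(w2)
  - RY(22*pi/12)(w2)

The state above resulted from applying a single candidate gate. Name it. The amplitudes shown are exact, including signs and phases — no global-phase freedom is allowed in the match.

It was X(w2) that produced the state shown.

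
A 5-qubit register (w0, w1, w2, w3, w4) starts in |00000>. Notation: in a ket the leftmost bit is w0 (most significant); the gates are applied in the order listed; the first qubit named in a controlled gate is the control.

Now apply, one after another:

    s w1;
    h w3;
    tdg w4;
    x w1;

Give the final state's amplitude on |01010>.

The final state's coefficient on |01010> equals sqrt(2)/2.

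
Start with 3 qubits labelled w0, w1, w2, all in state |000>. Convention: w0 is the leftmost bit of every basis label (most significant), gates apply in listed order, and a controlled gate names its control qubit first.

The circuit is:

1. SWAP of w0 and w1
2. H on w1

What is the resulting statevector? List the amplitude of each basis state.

After the circuit, the state carries amplitude sqrt(2)/2 on |000>, sqrt(2)/2 on |010>, and 0 on every other basis state.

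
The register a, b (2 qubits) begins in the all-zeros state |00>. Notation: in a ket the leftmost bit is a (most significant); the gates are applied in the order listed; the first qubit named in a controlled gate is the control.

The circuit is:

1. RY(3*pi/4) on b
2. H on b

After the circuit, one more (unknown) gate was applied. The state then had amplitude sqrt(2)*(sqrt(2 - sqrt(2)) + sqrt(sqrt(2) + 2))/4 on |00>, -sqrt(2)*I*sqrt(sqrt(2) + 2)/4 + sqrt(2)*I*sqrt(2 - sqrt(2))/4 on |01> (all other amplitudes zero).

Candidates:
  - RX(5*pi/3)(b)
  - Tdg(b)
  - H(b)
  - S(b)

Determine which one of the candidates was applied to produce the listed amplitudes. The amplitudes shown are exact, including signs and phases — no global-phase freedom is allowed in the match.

The unique candidate consistent with the amplitudes is S(b).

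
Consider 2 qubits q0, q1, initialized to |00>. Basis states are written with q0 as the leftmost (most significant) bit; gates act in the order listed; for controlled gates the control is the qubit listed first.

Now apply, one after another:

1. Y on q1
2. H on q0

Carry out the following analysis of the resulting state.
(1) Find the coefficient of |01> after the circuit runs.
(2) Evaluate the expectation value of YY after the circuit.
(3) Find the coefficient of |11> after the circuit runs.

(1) The amplitude on |01> is sqrt(2)*I/2.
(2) In the final state, YY has expectation 0.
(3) |11> carries amplitude sqrt(2)*I/2 in the final state.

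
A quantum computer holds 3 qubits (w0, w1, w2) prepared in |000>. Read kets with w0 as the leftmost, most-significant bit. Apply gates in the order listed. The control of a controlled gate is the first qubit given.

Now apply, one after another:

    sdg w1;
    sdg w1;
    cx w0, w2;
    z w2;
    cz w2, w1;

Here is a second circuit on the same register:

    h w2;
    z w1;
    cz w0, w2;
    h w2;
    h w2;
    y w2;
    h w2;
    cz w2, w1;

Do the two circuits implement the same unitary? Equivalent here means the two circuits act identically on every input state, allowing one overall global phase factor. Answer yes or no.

No, they are not equivalent — no single phase factor reconciles the two unitaries.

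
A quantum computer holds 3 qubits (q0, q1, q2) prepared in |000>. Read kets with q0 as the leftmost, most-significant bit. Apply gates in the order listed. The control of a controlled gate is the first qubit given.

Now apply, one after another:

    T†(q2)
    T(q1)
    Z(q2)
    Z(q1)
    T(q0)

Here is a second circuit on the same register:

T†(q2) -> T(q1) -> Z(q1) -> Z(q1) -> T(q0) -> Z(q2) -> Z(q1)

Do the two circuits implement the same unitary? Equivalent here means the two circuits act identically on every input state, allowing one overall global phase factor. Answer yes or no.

Yes — the two circuits implement the same unitary up to a global phase.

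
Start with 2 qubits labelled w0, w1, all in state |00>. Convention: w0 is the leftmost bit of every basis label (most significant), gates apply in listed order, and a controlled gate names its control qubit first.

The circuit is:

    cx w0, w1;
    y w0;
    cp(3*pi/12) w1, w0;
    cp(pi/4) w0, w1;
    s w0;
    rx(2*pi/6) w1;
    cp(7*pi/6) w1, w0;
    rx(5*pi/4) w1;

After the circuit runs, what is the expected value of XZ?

The observable XZ averages to 0.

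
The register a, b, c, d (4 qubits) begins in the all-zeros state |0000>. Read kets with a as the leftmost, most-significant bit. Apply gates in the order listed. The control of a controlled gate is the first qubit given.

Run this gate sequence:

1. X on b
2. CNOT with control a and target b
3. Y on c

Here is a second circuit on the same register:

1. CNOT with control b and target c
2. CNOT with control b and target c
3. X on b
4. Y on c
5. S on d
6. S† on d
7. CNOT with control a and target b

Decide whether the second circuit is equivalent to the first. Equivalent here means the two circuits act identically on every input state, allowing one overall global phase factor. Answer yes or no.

Yes, they are equivalent — the unitaries differ by at most a global phase.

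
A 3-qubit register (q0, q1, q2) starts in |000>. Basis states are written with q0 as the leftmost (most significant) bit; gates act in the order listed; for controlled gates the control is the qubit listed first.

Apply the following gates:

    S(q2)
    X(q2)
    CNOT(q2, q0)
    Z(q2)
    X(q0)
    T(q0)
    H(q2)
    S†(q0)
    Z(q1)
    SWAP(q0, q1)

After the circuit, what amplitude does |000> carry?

The final state's coefficient on |000> equals -sqrt(2)/2.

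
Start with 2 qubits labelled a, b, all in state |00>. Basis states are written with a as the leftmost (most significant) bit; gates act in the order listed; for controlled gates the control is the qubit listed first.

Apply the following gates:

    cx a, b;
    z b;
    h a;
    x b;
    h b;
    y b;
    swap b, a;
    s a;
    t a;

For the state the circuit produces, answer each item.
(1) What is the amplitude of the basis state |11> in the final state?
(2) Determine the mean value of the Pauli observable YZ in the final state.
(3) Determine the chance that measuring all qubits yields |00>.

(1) The final state's coefficient on |11> equals -exp(I*pi/4)/2.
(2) The observable YZ averages to 0.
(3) A full measurement returns |00> with probability 1/4.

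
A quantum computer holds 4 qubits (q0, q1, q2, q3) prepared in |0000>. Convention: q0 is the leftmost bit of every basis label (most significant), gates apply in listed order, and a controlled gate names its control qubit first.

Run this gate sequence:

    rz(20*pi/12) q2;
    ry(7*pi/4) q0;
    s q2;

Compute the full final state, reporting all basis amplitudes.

After the circuit, the state carries amplitude sqrt(sqrt(2) + 2)*exp(I*pi/6)/2 on |0000>, -sqrt(2 - sqrt(2))*exp(I*pi/6)/2 on |1000>, and 0 on every other basis state.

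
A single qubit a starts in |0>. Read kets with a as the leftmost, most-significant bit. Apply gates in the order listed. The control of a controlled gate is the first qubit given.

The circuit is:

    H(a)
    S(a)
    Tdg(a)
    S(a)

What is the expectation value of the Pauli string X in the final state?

The observable X averages to -sqrt(2)/2.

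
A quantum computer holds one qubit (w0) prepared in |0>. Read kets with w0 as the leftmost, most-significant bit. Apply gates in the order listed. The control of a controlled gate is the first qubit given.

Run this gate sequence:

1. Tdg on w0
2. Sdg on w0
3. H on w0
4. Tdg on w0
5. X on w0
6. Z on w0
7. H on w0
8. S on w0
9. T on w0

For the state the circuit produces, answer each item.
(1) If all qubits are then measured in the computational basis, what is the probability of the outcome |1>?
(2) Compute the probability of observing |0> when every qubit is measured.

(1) A full measurement returns |1> with probability sqrt(2)/4 + 1/2.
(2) The probability of measuring |0> is 1/2 - sqrt(2)/4.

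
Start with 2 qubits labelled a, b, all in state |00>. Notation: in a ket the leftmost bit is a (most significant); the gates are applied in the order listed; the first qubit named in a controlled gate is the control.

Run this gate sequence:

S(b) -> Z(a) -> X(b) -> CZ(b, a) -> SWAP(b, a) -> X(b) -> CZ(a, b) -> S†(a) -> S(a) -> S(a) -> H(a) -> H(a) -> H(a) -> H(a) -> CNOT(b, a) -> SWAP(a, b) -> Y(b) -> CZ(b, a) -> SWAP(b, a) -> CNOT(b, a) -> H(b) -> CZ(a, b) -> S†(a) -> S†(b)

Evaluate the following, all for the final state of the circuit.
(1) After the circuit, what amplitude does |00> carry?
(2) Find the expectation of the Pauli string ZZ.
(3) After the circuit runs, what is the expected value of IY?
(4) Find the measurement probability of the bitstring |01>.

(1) |00> carries amplitude -sqrt(2)/2 in the final state. Key observation: steps 11-14 multiply out to the identity, so the circuit reduces to the remaining gates.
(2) The expectation value of ZZ is 0.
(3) The observable IY averages to 1.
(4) Outcome |01> occurs with probability 1/2.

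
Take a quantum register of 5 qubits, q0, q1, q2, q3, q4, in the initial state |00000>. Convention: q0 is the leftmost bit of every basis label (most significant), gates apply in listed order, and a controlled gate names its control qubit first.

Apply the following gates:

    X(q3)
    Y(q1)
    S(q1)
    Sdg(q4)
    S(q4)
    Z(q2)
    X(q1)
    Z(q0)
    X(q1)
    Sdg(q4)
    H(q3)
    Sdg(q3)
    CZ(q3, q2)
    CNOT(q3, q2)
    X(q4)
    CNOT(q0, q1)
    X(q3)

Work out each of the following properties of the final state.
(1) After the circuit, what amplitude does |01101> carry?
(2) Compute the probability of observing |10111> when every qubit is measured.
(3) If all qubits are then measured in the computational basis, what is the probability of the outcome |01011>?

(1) The amplitude on |01101> is -sqrt(2)*I/2.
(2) The probability of measuring |10111> is 0.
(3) A full measurement returns |01011> with probability 1/2.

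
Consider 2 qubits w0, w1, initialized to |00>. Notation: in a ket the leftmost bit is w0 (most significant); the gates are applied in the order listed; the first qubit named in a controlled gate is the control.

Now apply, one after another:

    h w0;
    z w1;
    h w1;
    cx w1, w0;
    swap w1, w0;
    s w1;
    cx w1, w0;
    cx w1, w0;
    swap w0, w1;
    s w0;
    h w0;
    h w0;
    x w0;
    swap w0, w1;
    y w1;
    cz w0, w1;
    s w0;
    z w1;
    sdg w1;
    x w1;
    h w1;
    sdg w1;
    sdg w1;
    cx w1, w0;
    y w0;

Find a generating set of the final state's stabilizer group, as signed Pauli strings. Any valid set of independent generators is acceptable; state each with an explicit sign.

The final state is stabilized by the group generated by -XZ, -ZY; other independent generating sets are equally valid.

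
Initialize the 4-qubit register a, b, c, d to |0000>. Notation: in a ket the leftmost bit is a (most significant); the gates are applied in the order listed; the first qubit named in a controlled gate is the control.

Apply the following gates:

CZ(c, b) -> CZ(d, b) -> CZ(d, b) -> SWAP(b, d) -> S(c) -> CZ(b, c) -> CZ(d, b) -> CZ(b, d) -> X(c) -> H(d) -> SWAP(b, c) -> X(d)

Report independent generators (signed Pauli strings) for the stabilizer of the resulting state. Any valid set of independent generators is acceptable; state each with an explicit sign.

The final state is stabilized by the group generated by +IIIX, +ZIII, -IZII, +IIZI; other independent generating sets are equally valid.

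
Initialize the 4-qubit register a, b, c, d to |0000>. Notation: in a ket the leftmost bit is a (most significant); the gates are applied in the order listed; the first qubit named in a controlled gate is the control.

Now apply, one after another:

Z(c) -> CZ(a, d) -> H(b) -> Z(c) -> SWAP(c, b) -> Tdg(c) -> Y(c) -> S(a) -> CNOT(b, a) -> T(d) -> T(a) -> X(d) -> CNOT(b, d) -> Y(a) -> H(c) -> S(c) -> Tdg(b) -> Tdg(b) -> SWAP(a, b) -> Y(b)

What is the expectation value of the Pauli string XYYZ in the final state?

The observable XYYZ averages to 0.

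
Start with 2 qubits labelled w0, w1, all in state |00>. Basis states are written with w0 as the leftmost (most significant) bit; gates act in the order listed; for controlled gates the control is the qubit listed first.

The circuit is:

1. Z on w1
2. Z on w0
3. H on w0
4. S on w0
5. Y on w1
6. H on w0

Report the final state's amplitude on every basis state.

The resulting statevector has amplitude 0 on |00>, -1/2 + I/2 on |01>, 0 on |10>, 1/2 + I/2 on |11>.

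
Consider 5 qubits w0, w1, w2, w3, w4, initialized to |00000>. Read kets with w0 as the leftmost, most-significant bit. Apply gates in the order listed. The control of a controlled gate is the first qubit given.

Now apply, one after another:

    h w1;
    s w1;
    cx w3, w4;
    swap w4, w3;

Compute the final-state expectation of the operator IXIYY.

The observable IXIYY averages to 0.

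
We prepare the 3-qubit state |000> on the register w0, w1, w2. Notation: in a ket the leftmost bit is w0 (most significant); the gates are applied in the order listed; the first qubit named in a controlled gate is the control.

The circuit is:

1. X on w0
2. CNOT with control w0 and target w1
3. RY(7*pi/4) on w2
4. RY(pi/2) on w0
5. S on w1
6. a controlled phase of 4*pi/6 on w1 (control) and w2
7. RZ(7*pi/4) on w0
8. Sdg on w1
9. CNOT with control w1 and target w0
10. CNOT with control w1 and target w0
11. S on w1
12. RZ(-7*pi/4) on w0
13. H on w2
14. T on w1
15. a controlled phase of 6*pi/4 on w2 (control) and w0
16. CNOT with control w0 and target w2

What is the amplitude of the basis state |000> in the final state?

The amplitude on |000> is 0. Key observation: steps 7-12 multiply out to the identity, so the circuit reduces to the remaining gates.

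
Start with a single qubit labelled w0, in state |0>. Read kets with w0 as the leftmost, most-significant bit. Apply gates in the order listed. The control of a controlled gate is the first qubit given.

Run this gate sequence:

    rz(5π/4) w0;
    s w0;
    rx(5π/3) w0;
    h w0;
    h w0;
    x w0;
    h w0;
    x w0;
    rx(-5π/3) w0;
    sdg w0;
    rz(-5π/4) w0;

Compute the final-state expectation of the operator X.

The expectation value of X is -sqrt(2)/4 + sqrt(6)/8.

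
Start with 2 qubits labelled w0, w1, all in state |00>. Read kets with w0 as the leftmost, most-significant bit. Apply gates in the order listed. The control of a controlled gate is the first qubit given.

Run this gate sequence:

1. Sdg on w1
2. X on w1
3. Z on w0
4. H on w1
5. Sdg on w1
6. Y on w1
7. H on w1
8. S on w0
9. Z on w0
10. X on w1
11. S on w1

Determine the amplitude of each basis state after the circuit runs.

The final amplitudes are 1/2 - I/2 on |00>, -1/2 + I/2 on |01>, 0 on |10>, 0 on |11>.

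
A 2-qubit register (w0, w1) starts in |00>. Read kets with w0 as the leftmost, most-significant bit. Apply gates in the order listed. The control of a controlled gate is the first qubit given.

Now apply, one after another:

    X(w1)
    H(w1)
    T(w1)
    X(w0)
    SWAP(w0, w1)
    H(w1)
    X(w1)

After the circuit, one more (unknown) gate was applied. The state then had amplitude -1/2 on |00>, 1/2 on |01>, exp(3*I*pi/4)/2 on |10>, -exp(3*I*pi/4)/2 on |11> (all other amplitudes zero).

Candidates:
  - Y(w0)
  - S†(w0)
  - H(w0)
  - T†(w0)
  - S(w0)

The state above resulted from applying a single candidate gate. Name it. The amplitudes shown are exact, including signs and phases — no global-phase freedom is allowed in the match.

The unique candidate consistent with the amplitudes is S(w0).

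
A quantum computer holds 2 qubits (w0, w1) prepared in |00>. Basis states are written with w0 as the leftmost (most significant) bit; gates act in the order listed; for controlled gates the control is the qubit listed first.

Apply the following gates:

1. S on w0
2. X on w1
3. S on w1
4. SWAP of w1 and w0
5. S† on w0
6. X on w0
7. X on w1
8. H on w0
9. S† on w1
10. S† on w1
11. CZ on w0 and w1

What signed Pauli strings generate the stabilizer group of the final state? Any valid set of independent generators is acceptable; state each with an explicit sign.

The stabilizer group can be generated by -XI, -IZ, among other valid generating sets.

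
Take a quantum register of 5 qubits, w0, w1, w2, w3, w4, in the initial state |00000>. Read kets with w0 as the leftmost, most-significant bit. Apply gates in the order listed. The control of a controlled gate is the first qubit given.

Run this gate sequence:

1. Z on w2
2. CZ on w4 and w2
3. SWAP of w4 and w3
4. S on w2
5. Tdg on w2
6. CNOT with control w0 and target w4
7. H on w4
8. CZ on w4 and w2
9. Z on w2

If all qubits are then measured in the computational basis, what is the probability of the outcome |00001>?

A full measurement returns |00001> with probability 1/2.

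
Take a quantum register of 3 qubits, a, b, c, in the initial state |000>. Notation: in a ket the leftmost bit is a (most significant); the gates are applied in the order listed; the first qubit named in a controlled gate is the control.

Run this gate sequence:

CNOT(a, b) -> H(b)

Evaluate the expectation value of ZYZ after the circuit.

In the final state, ZYZ has expectation 0.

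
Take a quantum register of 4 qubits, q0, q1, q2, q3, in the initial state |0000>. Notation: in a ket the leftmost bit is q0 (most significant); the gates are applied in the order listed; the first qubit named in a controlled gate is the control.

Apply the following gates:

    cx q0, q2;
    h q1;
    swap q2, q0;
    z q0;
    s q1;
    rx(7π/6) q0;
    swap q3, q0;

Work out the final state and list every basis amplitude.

After the circuit, the state carries amplitude 1/4 - sqrt(3)/4 on |0000>, I*(-sqrt(3) - 1)/4 on |0001>, I*(1 - sqrt(3))/4 on |0100>, 1/4 + sqrt(3)/4 on |0101>, and 0 on every other basis state.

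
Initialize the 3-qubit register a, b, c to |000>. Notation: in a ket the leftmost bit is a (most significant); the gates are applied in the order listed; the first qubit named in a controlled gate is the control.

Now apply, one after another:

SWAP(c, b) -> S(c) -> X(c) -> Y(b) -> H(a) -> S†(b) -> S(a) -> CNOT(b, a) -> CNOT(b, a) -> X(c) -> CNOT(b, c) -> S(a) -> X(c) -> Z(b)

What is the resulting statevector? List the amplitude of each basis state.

The final amplitudes are -sqrt(2)/2 on |010>, sqrt(2)/2 on |110>, and 0 on every other basis state.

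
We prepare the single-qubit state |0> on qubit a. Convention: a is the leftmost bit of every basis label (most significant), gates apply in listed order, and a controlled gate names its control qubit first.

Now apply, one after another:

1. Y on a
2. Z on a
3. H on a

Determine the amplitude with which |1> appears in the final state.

The final state's coefficient on |1> equals sqrt(2)*I/2.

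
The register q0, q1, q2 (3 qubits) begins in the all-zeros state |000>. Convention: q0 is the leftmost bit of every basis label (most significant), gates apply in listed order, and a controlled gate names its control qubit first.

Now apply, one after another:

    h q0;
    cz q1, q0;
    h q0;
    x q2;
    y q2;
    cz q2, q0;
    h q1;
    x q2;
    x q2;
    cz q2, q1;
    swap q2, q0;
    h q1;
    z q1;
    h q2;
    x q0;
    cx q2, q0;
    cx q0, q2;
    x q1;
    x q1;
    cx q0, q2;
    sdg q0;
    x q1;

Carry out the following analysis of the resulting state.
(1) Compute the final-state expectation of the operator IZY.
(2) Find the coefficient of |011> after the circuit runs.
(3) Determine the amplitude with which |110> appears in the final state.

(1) The observable IZY averages to 0.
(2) The final state's coefficient on |011> equals -sqrt(2)*I/2.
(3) |110> carries amplitude -sqrt(2)/2 in the final state.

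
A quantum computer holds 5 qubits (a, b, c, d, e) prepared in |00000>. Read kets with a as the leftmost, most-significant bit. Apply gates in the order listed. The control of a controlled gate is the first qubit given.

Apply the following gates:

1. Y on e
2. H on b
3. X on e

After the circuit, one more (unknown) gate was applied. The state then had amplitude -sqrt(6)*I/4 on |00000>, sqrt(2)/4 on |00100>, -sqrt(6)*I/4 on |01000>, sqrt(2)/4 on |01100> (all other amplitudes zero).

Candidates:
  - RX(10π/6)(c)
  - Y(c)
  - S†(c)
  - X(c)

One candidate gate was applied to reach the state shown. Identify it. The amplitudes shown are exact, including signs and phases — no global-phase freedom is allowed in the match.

The unique candidate consistent with the amplitudes is RX(10π/6)(c).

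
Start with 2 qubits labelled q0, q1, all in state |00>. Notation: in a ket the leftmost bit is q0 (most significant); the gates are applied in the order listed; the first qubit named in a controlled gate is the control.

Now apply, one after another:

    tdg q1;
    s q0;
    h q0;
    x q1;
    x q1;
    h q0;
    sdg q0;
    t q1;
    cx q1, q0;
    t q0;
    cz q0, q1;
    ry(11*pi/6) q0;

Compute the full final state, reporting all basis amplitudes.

The final amplitudes are -sqrt(6)/4 - sqrt(2)/4 on |00>, 0 on |01>, -sqrt(2)/4 + sqrt(6)/4 on |10>, 0 on |11>. Key observation: the block from step 1 through step 8 cancels to the identity and can be dropped.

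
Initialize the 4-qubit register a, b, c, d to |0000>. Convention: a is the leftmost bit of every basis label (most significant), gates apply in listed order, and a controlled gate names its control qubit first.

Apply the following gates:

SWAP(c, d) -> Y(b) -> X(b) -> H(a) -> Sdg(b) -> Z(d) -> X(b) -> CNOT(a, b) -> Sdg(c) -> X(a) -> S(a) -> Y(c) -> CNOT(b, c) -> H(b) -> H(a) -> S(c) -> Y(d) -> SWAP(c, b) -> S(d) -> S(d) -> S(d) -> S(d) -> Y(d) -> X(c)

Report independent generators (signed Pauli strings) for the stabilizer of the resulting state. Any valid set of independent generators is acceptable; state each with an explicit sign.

The final state is stabilized by the group generated by -XZII, -ZXZI, -IZXI, +IIIZ; other independent generating sets are equally valid. Key observation: the block from step 19 through step 22 cancels to the identity and can be dropped.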